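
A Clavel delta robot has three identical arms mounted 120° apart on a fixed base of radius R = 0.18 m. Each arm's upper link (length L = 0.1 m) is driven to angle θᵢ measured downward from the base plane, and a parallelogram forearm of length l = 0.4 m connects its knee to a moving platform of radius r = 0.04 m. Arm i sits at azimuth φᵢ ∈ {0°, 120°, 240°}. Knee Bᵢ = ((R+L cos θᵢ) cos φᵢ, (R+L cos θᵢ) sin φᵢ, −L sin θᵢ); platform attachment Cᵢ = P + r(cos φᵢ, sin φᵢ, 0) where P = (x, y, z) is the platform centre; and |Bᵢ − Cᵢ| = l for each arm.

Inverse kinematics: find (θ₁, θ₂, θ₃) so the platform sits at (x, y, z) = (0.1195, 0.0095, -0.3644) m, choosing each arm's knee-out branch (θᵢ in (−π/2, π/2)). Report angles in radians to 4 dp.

rotate P by −φ1: (0.1195, 0.0095, -0.3644)
  e−x'=0.0205;  (l²−L²−(e−x')²−y'²−z²)/2L = 0.0835
  √(A²+B²)=0.3650;  θ1 = -1.5146+1.3399 ≈ -0.1747
rotate P by −φ2: (-0.0515, -0.1082, -0.3644)
  A cos θ + B sin θ = C:  0.1915·cos θ + -0.3644·sin θ = -0.1559
  θ2 = atan2(B,A) + arccos(C/0.4117) = 0.8724
rotate P by −φ3: (-0.0680, 0.0987, -0.3644)
  A cos θ + B sin θ = C:  0.2080·cos θ + -0.3644·sin θ = -0.1790
  γ=atan2(-0.3644,0.2080)=-1.0522;  ψ=arccos(-0.4265)=2.0114;  θ3=γ+ψ≈0.9593

θ₁ = -0.1747, θ₂ = 0.8724, θ₃ = 0.9593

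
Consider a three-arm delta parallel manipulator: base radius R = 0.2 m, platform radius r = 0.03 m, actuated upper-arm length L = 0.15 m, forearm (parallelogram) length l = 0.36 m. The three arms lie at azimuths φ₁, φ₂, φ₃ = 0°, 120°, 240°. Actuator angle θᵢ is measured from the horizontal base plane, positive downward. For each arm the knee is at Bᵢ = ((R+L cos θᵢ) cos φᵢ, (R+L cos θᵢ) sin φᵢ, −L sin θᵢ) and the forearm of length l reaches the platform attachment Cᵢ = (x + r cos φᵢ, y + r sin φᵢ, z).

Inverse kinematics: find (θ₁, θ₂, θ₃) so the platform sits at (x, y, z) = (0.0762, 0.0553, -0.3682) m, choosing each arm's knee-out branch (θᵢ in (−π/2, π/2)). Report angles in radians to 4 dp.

rotate P by −φ1: (0.0762, 0.0553, -0.3682)
  A cos θ + B sin θ = C:  0.0938·cos θ + -0.3682·sin θ = -0.1344
  θ1 = atan2(B,A) + arccos(C/0.3800) = 0.6111
rotate P by −φ2: (0.0098, -0.0936, -0.3682)
  A cos θ + B sin θ = C:  0.1602·cos θ + -0.3682·sin θ = -0.2097
  √(A²+B²)=0.4015;  θ2 = -1.1604+2.1202 ≈ 0.9598
φ3=240.0° → target in arm frame (-0.0860, 0.0383)
  A=0.2560, B=-0.3682, C=(l²−L²−A²−y'²−z²)/(2L)=-0.3182
  θ3 = atan2(B,A) + arccos(C/0.4484) = 1.3965

θ₁ = 0.6111, θ₂ = 0.9598, θ₃ = 1.3965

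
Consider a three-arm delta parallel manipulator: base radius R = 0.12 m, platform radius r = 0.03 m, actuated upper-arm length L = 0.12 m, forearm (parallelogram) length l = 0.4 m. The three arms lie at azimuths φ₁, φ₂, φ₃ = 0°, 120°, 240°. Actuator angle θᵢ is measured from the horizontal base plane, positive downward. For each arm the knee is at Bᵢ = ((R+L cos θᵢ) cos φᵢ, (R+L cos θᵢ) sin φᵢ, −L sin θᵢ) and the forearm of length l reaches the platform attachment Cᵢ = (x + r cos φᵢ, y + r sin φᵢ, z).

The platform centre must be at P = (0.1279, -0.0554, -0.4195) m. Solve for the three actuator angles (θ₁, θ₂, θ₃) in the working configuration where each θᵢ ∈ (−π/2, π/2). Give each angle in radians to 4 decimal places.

θ₁ = 0.2622, θ₂ = 1.2220, θ₃ = 0.8727

arm 1 (φ=0.0°): x'=0.1279, y'=-0.0554
  e−x'=-0.0379;  (l²−L²−(e−x')²−y'²−z²)/2L = -0.1454
  γ=atan2(-0.4195,-0.0379)=-1.6609;  ψ=arccos(-0.3451)=1.9231;  θ1=γ+ψ≈0.2622
arm 2 (φ=120.0°): x'=-0.1119, y'=-0.0831
  e−x'=0.2019;  (l²−L²−(e−x')²−y'²−z²)/2L = -0.3252
  θ2 = atan2(B,A) + arccos(C/0.4656) = 1.2220
rotate P by −φ3: (-0.0160, 0.1385, -0.4195)
  A=0.1060, B=-0.4195, C=(l²−L²−A²−y'²−z²)/(2L)=-0.2533
  γ=atan2(-0.4195,0.1060)=-1.3234;  ψ=arccos(-0.5853)=2.1961;  θ3=γ+ψ≈0.8727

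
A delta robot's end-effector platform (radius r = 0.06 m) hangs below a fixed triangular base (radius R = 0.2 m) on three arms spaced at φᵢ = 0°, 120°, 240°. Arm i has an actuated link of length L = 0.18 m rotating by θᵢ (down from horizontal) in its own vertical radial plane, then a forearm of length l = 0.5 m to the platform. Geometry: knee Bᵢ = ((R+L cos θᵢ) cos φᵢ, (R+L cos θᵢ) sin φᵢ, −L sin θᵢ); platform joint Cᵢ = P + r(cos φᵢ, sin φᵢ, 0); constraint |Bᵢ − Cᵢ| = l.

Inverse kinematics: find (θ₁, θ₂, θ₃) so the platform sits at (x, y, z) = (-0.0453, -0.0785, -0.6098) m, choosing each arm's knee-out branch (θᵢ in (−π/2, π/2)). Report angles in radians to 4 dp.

arm 1 (φ=0.0°): x'=-0.0453, y'=-0.0785
  A cos θ + B sin θ = C:  0.1853·cos θ + -0.6098·sin θ = -0.5410
  θ1 = atan2(B,A) + arccos(C/0.6373) = 1.3088
φ2=120.0° → target in arm frame (-0.0453, 0.0785)
  A cos θ + B sin θ = C:  0.1853·cos θ + -0.6098·sin θ = -0.5410
  γ=atan2(-0.6098,0.1853)=-1.2757;  ψ=arccos(-0.8489)=2.5846;  θ2=γ+ψ≈1.3089
arm 3 (φ=240.0°): x'=0.0906, y'=0.0000
  e−x'=0.0494;  (l²−L²−(e−x')²−y'²−z²)/2L = -0.4353
  √(A²+B²)=0.6118;  θ3 = -1.4900+2.3623 ≈ 0.8723

θ₁ = 1.3088, θ₂ = 1.3089, θ₃ = 0.8723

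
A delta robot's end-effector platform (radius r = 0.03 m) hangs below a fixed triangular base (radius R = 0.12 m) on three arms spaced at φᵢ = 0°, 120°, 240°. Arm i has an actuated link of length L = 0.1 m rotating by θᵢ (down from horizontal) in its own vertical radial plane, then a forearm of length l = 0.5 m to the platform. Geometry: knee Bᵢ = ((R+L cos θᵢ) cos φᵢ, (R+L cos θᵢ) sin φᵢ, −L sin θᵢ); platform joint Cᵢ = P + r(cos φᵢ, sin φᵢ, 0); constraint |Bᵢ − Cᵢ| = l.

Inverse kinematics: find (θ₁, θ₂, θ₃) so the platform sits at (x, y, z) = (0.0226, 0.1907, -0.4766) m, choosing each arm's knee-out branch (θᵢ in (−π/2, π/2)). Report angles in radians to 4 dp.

θ₁ = 0.4362, θ₂ = -0.0871, θ₃ = 1.1347

φ1=0.0° → target in arm frame (0.0226, 0.1907)
  e−x'=0.0674;  (l²−L²−(e−x')²−y'²−z²)/2L = -0.1403
  √(A²+B²)=0.4813;  θ1 = -1.4303+1.8665 ≈ 0.4362
rotate P by −φ2: (0.1539, -0.1149, -0.4766)
  A cos θ + B sin θ = C:  -0.0639·cos θ + -0.4766·sin θ = -0.0222
  γ=atan2(-0.4766,-0.0639)=-1.7040;  ψ=arccos(-0.0461)=1.6169;  θ2=γ+ψ≈-0.0871
arm 3 (φ=240.0°): x'=-0.1765, y'=-0.0758
  A=0.2665, B=-0.4766, C=(l²−L²−A²−y'²−z²)/(2L)=-0.3194
  √(A²+B²)=0.5460;  θ3 = -1.0610+2.1957 ≈ 1.1347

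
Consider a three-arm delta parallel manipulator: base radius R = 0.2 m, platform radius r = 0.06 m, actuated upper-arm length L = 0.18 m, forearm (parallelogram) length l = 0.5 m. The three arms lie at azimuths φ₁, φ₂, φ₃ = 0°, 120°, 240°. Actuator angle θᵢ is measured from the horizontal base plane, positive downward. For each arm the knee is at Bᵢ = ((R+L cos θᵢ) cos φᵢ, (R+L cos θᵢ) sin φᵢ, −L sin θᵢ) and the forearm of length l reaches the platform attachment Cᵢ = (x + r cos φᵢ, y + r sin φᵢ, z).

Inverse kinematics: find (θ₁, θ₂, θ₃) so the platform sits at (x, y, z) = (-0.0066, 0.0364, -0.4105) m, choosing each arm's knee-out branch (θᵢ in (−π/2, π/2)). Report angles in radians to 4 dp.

arm 1 (φ=0.0°): x'=-0.0066, y'=0.0364
  A cos θ + B sin θ = C:  0.1466·cos θ + -0.4105·sin θ = 0.0730
  γ=atan2(-0.4105,0.1466)=-1.2278;  ψ=arccos(0.1674)=1.4026;  θ1=γ+ψ≈0.1748
rotate P by −φ2: (0.0348, -0.0125, -0.4105)
  e−x'=0.1052;  (l²−L²−(e−x')²−y'²−z²)/2L = 0.1052
  θ2 = atan2(B,A) + arccos(C/0.4238) = -0.0001
rotate P by −φ3: (-0.0282, -0.0239, -0.4105)
  e−x'=0.1682;  (l²−L²−(e−x')²−y'²−z²)/2L = 0.0562
  γ=atan2(-0.4105,0.1682)=-1.1819;  ψ=arccos(0.1266)=1.4439;  θ3=γ+ψ≈0.2620

θ₁ = 0.1748, θ₂ = -0.0001, θ₃ = 0.2620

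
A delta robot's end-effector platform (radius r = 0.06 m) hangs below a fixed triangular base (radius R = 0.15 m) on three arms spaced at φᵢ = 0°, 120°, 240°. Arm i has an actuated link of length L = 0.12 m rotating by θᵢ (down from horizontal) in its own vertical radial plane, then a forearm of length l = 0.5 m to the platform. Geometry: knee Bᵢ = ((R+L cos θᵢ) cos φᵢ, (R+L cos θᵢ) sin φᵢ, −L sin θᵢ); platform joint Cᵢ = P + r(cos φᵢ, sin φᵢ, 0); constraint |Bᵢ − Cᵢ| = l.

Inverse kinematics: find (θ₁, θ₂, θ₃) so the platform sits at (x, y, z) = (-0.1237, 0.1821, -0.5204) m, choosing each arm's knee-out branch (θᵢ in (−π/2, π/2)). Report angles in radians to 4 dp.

arm 1 (φ=0.0°): x'=-0.1237, y'=0.1821
  e−x'=0.2137;  (l²−L²−(e−x')²−y'²−z²)/2L = -0.4752
  θ1 = atan2(B,A) + arccos(C/0.5626) = 1.3956
φ2=120.0° → target in arm frame (0.2196, 0.0161)
  A=-0.1296, B=-0.5204, C=(l²−L²−A²−y'²−z²)/(2L)=-0.2177
  γ=atan2(-0.5204,-0.1296)=-1.8148;  ψ=arccos(-0.4060)=1.9889;  θ2=γ+ψ≈0.1741
rotate P by −φ3: (-0.0959, -0.1982, -0.5204)
  A=0.1859, B=-0.5204, C=(l²−L²−A²−y'²−z²)/(2L)=-0.4543
  √(A²+B²)=0.5526;  θ3 = -1.2278+2.5359 ≈ 1.3082

θ₁ = 1.3956, θ₂ = 0.1741, θ₃ = 1.3082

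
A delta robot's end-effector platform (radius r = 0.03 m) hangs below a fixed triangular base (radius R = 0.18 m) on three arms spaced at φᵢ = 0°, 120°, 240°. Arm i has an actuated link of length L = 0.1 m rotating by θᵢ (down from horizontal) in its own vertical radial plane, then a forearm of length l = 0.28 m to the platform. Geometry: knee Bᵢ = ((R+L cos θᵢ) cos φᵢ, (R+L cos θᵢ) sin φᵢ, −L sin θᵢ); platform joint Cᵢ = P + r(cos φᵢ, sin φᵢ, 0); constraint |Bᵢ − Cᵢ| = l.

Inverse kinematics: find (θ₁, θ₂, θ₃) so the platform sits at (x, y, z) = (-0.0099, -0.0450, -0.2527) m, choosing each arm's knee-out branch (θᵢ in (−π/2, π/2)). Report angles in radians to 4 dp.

θ₁ = 0.9598, θ₂ = 1.1351, θ₃ = 0.5237

φ1=0.0° → target in arm frame (-0.0099, -0.0450)
  A cos θ + B sin θ = C:  0.1599·cos θ + -0.2527·sin θ = -0.1153
  √(A²+B²)=0.2990;  θ1 = -1.0066+1.9664 ≈ 0.9598
φ2=120.0° → target in arm frame (-0.0340, 0.0311)
  e−x'=0.1840;  (l²−L²−(e−x')²−y'²−z²)/2L = -0.1514
  θ2 = atan2(B,A) + arccos(C/0.3126) = 1.1351
arm 3 (φ=240.0°): x'=0.0439, y'=0.0139
  A=0.1061, B=-0.2527, C=(l²−L²−A²−y'²−z²)/(2L)=-0.0345
  θ3 = atan2(B,A) + arccos(C/0.2741) = 0.5237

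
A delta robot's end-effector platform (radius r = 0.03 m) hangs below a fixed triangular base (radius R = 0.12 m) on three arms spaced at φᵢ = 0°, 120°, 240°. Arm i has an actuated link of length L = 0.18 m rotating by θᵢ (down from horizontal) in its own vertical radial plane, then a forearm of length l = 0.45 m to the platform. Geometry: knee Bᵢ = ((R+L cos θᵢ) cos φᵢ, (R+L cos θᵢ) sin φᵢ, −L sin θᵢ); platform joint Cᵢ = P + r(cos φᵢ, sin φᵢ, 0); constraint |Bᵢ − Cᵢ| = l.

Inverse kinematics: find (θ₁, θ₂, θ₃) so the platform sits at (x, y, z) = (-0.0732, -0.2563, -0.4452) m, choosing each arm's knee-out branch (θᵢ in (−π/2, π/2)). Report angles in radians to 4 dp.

rotate P by −φ1: (-0.0732, -0.2563, -0.4452)
  A cos θ + B sin θ = C:  0.1632·cos θ + -0.4452·sin θ = -0.3345
  √(A²+B²)=0.4742;  θ1 = -1.2194+2.3539 ≈ 1.1345
φ2=120.0° → target in arm frame (-0.1854, 0.1915)
  A cos θ + B sin θ = C:  0.2754·cos θ + -0.4452·sin θ = -0.3906
  √(A²+B²)=0.5235;  θ2 = -1.0169+2.4131 ≈ 1.3962
rotate P by −φ3: (0.2586, 0.0648, -0.4452)
  A=-0.1686, B=-0.4452, C=(l²−L²−A²−y'²−z²)/(2L)=-0.1686
  θ3 = atan2(B,A) + arccos(C/0.4760) = 0.0002

θ₁ = 1.1345, θ₂ = 1.3962, θ₃ = 0.0002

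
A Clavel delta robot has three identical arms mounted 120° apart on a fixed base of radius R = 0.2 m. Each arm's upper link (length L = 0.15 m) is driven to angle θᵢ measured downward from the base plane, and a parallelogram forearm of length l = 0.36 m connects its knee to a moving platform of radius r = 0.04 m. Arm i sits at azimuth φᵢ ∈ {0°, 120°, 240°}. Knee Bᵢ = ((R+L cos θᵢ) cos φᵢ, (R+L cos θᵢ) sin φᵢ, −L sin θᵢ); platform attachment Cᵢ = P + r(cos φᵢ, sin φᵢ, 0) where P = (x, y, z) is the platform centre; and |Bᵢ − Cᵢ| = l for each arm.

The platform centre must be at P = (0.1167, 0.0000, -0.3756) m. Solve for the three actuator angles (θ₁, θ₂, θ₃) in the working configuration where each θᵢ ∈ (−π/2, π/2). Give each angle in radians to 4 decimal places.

θ₁ = 0.4364, θ₂ = 1.3088, θ₃ = 1.3088

arm 1 (φ=0.0°): x'=0.1167, y'=0.0000
  e−x'=0.0433;  (l²−L²−(e−x')²−y'²−z²)/2L = -0.1195
  √(A²+B²)=0.3781;  θ1 = -1.4560+1.8924 ≈ 0.4364
φ2=120.0° → target in arm frame (-0.0583, -0.1011)
  e−x'=0.2183;  (l²−L²−(e−x')²−y'²−z²)/2L = -0.3062
  γ=atan2(-0.3756,0.2183)=-1.0442;  ψ=arccos(-0.7048)=2.3530;  θ2=γ+ψ≈1.3088
φ3=240.0° → target in arm frame (-0.0584, 0.1011)
  A cos θ + B sin θ = C:  0.2184·cos θ + -0.3756·sin θ = -0.3062
  γ=atan2(-0.3756,0.2184)=-1.0442;  ψ=arccos(-0.7048)=2.3530;  θ3=γ+ψ≈1.3088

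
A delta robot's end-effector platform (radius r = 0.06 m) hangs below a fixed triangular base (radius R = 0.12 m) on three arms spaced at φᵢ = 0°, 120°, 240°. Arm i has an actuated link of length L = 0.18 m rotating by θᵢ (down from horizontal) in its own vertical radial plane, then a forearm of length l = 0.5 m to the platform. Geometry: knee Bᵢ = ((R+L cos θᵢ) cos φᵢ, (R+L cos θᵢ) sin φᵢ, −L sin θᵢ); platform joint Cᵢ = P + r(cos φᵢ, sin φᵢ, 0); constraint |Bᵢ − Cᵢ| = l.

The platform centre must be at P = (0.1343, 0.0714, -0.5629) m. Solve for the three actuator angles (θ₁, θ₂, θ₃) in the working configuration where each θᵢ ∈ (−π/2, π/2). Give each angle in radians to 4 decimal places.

rotate P by −φ1: (0.1343, 0.0714, -0.5629)
  e−x'=-0.0743;  (l²−L²−(e−x')²−y'²−z²)/2L = -0.3052
  √(A²+B²)=0.5678;  θ1 = -1.7020+2.1383 ≈ 0.4363
arm 2 (φ=120.0°): x'=-0.0053, y'=-0.1520
  e−x'=0.0653;  (l²−L²−(e−x')²−y'²−z²)/2L = -0.3517
  γ=atan2(-0.5629,0.0653)=-1.4553;  ψ=arccos(-0.6207)=2.2405;  θ2=γ+ψ≈0.7852
rotate P by −φ3: (-0.1290, 0.0806, -0.5629)
  A=0.1890, B=-0.5629, C=(l²−L²−A²−y'²−z²)/(2L)=-0.3930
  √(A²+B²)=0.5938;  θ3 = -1.2469+2.2940 ≈ 1.0471

θ₁ = 0.4363, θ₂ = 0.7852, θ₃ = 1.0471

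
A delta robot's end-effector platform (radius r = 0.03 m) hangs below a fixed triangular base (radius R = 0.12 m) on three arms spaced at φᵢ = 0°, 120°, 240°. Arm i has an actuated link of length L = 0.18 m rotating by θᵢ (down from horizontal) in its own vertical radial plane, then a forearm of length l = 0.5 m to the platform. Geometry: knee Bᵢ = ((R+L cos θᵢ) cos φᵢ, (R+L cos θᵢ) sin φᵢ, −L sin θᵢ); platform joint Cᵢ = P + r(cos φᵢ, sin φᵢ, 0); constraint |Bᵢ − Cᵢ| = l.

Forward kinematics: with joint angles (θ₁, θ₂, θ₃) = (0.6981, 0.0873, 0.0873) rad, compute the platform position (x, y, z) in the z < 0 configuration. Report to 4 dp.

φ1=0.0°: virtual centre (0.2279, 0.0000, -0.1157), radius l
arm 2 at φ=120.0°: ρ2 = 0.2693;  O2 = (-0.1347, 0.2332, -0.0157)
arm 3 at φ=240.0°: ρ3 = 0.2693;  O3 = (-0.1347, -0.2332, -0.0157)
subtract pairs → two planes through P
plane₁₂: -0.7251x+0.4665y+0.2000z = 0.0075
Cramer: x(z) = -0.0103+0.2758z;  y(z) = 0.0000-0.0000z
into |P−O₁|² = l²: 1.0761z² + 0.1000z + -0.1799 = 0;  Δ = 0.7843;  z = -0.4580 or 0.3650 → z<0 root = -0.4580
x = -0.1366, y = 0.0000

(-0.1366, 0.0000, -0.4580)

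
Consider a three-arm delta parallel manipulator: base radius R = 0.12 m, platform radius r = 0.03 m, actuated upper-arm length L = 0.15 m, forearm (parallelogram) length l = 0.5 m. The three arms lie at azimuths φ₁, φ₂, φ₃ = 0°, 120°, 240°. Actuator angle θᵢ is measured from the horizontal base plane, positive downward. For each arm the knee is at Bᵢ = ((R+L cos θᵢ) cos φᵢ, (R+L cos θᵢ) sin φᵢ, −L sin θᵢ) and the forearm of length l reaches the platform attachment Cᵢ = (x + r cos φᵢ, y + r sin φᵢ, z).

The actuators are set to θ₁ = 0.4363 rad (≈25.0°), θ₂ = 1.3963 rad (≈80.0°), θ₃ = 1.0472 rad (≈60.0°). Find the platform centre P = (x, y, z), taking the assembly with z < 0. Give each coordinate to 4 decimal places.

S1 = (0.2259·cos0.0°, 0.2259·sin0.0°, -0.0634) = (0.2259, 0.0000, -0.0634)
S2 = (0.1160·cos120.0°, 0.1160·sin120.0°, -0.1477) = (-0.0580, 0.1005, -0.1477)
S3 = (0.1650·cos240.0°, 0.1650·sin240.0°, -0.1299) = (-0.0825, -0.1429, -0.1299)
|S₂|²−|S₁|² = -0.0198;  |S₃|²−|S₁|² = -0.0110
[-0.5679 0.2010 -0.1687]·P = -0.0198;  [-0.6169 -0.2858 -0.1330]·P = -0.0110
det = 0.2863;  x = 0.0274+-0.2618z,  y = -0.0209+0.0995z
into |P−S₁|² = l²: 1.0784z² + 0.2265z + -0.2061 = 0;  Δ = 0.9406;  z = -0.5547 or 0.3446 → z<0 root = -0.5547
x = 0.1726, y = -0.0761

(0.1726, -0.0761, -0.5547)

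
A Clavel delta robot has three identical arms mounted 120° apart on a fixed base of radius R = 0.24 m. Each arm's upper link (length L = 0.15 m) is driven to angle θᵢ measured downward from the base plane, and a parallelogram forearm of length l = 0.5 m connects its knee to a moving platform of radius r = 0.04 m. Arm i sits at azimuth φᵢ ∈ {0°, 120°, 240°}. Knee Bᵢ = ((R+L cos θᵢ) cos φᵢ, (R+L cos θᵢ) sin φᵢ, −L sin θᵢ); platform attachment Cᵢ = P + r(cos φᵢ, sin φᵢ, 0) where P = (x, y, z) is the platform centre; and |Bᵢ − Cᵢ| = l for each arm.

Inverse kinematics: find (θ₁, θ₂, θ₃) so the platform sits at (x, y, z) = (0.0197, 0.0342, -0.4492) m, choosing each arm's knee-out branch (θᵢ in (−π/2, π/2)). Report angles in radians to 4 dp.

rotate P by −φ1: (0.0197, 0.0342, -0.4492)
  A=0.1803, B=-0.4492, C=(l²−L²−A²−y'²−z²)/(2L)=-0.0265
  γ=atan2(-0.4492,0.1803)=-1.1891;  ψ=arccos(-0.0548)=1.6256;  θ1=γ+ψ≈0.4365
arm 2 (φ=120.0°): x'=0.0198, y'=-0.0342
  A cos θ + B sin θ = C:  0.1802·cos θ + -0.4492·sin θ = -0.0264
  √(A²+B²)=0.4840;  θ2 = -1.1892+1.6254 ≈ 0.4362
rotate P by −φ3: (-0.0395, 0.0000, -0.4492)
  A=0.2395, B=-0.4492, C=(l²−L²−A²−y'²−z²)/(2L)=-0.1054
  γ=atan2(-0.4492,0.2395)=-1.0810;  ψ=arccos(-0.2071)=1.7794;  θ3=γ+ψ≈0.6984

θ₁ = 0.4365, θ₂ = 0.4362, θ₃ = 0.6984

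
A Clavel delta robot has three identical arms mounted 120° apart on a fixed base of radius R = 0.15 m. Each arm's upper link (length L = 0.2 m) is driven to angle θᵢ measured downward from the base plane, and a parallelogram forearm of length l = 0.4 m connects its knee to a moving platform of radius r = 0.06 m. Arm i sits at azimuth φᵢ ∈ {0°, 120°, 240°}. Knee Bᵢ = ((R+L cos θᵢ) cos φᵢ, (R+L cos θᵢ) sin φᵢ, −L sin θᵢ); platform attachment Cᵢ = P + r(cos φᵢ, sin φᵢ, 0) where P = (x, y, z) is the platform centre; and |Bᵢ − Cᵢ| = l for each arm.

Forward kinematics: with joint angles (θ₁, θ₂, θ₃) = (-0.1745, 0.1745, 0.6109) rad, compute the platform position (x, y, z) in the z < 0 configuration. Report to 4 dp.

φ1=0.0°: virtual centre (0.2870, 0.0000, 0.0347), radius l
S2 = (0.2870·cos120.0°, 0.2870·sin120.0°, -0.0347) = (-0.1435, 0.2485, -0.0347)
φ3=240.0°: virtual centre (-0.1269, -0.2198, -0.1147), radius l
|S₂|²−|S₁|² = 0.0000;  |S₃|²−|S₁|² = -0.0060
[-0.8609 0.4970 -0.1389]·P = 0.0000;  [-0.8278 -0.4396 -0.2989]·P = -0.0060
Cramer: x(z) = 0.0038-0.2654z;  y(z) = 0.0065-0.1802z
quadratic in z: (1.1029)z²+(0.0785)z+(-0.0785)=0, √Δ=0.5939 → z ∈ {-0.3048, 0.2336}; z = -0.3048 (taking z<0)
x = 0.0846, y = 0.0614

(0.0846, 0.0614, -0.3048)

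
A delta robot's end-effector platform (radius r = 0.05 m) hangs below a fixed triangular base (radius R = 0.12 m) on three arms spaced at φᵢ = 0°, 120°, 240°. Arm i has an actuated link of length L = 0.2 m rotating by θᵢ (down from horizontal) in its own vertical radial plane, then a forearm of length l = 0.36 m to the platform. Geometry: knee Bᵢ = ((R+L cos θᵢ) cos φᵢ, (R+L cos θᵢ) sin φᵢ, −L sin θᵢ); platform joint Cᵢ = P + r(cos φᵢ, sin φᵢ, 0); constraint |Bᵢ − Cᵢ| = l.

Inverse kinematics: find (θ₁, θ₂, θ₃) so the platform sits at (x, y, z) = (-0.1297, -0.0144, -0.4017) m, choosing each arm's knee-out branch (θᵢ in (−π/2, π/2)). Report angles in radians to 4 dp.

rotate P by −φ1: (-0.1297, -0.0144, -0.4017)
  e−x'=0.1997;  (l²−L²−(e−x')²−y'²−z²)/2L = -0.2796
  √(A²+B²)=0.4486;  θ1 = -1.1094+2.2438 ≈ 1.1343
φ2=120.0° → target in arm frame (0.0524, 0.1195)
  e−x'=0.0176;  (l²−L²−(e−x')²−y'²−z²)/2L = -0.2159
  √(A²+B²)=0.4021;  θ2 = -1.5270+2.1376 ≈ 0.6106
rotate P by −φ3: (0.0773, -0.1051, -0.4017)
  A=-0.0073, B=-0.4017, C=(l²−L²−A²−y'²−z²)/(2L)=-0.2072
  γ=atan2(-0.4017,-0.0073)=-1.5890;  ψ=arccos(-0.5156)=2.1126;  θ3=γ+ψ≈0.5235

θ₁ = 1.1343, θ₂ = 0.6106, θ₃ = 0.5235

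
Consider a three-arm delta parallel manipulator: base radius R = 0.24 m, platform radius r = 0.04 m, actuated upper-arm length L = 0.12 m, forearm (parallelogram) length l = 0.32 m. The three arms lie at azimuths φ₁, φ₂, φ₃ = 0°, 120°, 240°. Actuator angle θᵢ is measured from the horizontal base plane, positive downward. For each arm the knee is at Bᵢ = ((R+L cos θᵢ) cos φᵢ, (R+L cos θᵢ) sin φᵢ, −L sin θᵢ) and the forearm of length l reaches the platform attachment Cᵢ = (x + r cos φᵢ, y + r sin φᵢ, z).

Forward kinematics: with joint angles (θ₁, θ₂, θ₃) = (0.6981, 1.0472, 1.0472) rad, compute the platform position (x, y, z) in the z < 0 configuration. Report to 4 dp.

(0.0319, 0.0000, -0.2636)

centre 1 = (0.2919·cos0.0°, 0.2919·sin0.0°, -0.0771) = (0.2919, 0.0000, -0.0771)
centre 2 = (0.2600·cos120.0°, 0.2600·sin120.0°, -0.1039) = (-0.1300, 0.2252, -0.1039)
arm 3 at φ=240.0°: e+L cos θ3 = 0.2600;  centre 3 = (-0.1300, -0.2252, -0.1039)
|centre ₂|²−|centre ₁|² = -0.0128;  |centre ₃|²−|centre ₁|² = -0.0128
plane₁₂: -0.8439x+0.4503y+-0.0536z = -0.0128
det = 0.7600;  x = 0.0151+-0.0635z,  y = 0.0000+0.0000z
quadratic in z: (1.0040)z²+(0.1894)z+(-0.0198)=0, √Δ=0.3399 → z ∈ {-0.2636, 0.0749}; z = -0.2636 (taking z<0)
x = 0.0319, y = 0.0000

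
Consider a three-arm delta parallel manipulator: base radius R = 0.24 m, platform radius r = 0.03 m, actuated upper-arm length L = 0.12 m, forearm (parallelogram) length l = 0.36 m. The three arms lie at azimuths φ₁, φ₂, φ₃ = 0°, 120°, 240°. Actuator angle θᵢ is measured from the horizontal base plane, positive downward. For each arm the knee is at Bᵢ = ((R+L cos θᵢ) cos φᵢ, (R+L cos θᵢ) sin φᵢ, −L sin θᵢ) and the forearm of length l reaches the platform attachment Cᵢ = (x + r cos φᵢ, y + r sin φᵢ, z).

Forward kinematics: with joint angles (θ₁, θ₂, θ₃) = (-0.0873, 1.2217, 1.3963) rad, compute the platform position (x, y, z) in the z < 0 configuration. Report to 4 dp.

arm 1 at φ=0.0°: e+L cos θ1 = 0.3295;  S1 = (0.3295, 0.0000, 0.0105)
φ2=120.0°: virtual centre (-0.1255, 0.2174, -0.1128), radius l
S3 = (0.2308·cos240.0°, 0.2308·sin240.0°, -0.1182) = (-0.1154, -0.1999, -0.1182)
|S₂|²−|S₁|² = -0.0330;  |S₃|²−|S₁|² = -0.0415
[-0.9101 0.4348 -0.2464]·P = -0.0330;  [-0.8899 -0.3998 -0.2573]·P = -0.0415
Cramer: x(z) = 0.0416-0.2802z;  y(z) = 0.0112-0.0198z
quadratic in z: (1.0789)z²+(0.1400)z+(-0.0464)=0, √Δ=0.4690 → z ∈ {-0.2823, 0.1525}; z = -0.2823 (taking z<0)
x = 0.1207, y = 0.0168

(0.1207, 0.0168, -0.2823)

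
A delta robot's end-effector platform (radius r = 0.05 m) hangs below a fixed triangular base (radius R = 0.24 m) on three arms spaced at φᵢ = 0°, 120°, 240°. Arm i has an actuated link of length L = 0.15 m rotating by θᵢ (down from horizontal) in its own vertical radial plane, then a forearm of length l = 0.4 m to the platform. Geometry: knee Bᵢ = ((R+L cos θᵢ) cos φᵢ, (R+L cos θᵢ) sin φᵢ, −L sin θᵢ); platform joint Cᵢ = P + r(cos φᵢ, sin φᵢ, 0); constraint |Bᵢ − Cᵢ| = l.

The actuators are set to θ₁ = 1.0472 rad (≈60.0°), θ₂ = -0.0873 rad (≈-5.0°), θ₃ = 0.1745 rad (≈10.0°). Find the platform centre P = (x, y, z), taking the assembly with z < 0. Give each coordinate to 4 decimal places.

(-0.1090, 0.0184, -0.2705)

arm 1 at φ=0.0°: ρ1 = 0.2650;  centre 1 = (0.2650, 0.0000, -0.1299)
centre 2 = (0.3394·cos120.0°, 0.3394·sin120.0°, 0.0131) = (-0.1697, 0.2940, 0.0131)
centre 3 = (0.3377·cos240.0°, 0.3377·sin240.0°, -0.0260) = (-0.1689, -0.2925, -0.0260)
eliminate P² terms by subtracting sphere 1 from 2 and 3
linear system: -0.8694x+0.5879y = 0.0283−0.2860z; -0.8677x+-0.5850y = 0.0276−0.2077z
Cramer: x(z) = -0.0322+0.2841z;  y(z) = 0.0005-0.0663z
quadratic in z: (1.0851)z²+(0.0909)z+(-0.0548)=0, √Δ=0.4961 → z ∈ {-0.2705, 0.1867}; z = -0.2705 (taking z<0)
x = -0.1090, y = 0.0184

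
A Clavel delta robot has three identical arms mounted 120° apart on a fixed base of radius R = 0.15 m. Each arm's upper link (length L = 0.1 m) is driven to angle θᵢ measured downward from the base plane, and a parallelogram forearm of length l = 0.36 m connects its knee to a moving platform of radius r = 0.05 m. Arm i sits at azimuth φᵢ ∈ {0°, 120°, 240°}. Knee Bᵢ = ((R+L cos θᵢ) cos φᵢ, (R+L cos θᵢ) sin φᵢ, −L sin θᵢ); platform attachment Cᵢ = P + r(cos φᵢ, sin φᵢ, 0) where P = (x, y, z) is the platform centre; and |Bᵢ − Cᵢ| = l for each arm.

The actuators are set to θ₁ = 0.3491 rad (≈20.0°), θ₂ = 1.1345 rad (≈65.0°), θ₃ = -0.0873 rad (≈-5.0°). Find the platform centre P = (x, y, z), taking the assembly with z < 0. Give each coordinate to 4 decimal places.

(0.0278, -0.1312, -0.3253)

O1 = (0.1940·cos0.0°, 0.1940·sin0.0°, -0.0342) = (0.1940, 0.0000, -0.0342)
φ2=120.0°: virtual centre (-0.0711, 0.1232, -0.0906), radius l
φ3=240.0°: virtual centre (-0.0998, -0.1729, 0.0087), radius l
eliminate P² terms by subtracting sphere 1 from 2 and 3
[-0.5302 0.2464 -0.1129]·P = -0.0103;  [-0.5876 -0.3458 0.0858]·P = 0.0011
Cramer: x(z) = 0.0100-0.0545z;  y(z) = -0.0203+0.3408z
sphere 1 gives Az²+Bz+C=0 with A=1.1191, B=0.0746, C=-0.0942;  B²−4AC=0.4272;  roots -0.3253, 0.2587;  negative root z = -0.3253
x = 0.0278, y = -0.1312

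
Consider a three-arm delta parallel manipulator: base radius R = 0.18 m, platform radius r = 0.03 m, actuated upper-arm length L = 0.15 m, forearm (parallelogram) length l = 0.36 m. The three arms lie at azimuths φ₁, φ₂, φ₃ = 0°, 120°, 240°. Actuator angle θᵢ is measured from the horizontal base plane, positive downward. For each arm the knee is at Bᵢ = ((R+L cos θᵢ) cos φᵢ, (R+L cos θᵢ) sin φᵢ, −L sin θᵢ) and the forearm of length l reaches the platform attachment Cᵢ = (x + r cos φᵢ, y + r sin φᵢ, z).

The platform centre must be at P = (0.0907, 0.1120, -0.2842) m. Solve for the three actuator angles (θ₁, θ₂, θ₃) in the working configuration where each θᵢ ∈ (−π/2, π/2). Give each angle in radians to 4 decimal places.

arm 1 (φ=0.0°): x'=0.0907, y'=0.1120
  A cos θ + B sin θ = C:  0.0593·cos θ + -0.2842·sin θ = 0.0342
  √(A²+B²)=0.2903;  θ1 = -1.3651+1.4526 ≈ 0.0875
arm 2 (φ=120.0°): x'=0.0516, y'=-0.1345
  e−x'=0.0984;  (l²−L²−(e−x')²−y'²−z²)/2L = -0.0048
  θ2 = atan2(B,A) + arccos(C/0.3007) = 0.3492
rotate P by −φ3: (-0.1423, 0.0225, -0.2842)
  A cos θ + B sin θ = C:  0.2923·cos θ + -0.2842·sin θ = -0.1988
  θ3 = atan2(B,A) + arccos(C/0.4077) = 1.3089

θ₁ = 0.0875, θ₂ = 0.3492, θ₃ = 1.3089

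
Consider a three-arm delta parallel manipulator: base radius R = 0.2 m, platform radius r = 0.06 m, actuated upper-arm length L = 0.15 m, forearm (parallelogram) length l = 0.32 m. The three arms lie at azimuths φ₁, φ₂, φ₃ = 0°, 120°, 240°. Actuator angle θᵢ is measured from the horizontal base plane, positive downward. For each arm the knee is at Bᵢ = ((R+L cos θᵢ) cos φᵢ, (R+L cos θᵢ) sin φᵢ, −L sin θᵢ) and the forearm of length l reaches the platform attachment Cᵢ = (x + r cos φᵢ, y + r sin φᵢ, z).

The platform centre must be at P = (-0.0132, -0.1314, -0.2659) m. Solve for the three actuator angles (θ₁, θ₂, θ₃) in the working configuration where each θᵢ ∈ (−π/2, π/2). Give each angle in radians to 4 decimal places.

θ₁ = 0.8724, θ₂ = 1.3090, θ₃ = 0.0002

arm 1 (φ=0.0°): x'=-0.0132, y'=-0.1314
  e−x'=0.1532;  (l²−L²−(e−x')²−y'²−z²)/2L = -0.1051
  θ1 = atan2(B,A) + arccos(C/0.3069) = 0.8724
rotate P by −φ2: (-0.1072, 0.0771, -0.2659)
  A cos θ + B sin θ = C:  0.2472·cos θ + -0.2659·sin θ = -0.1929
  θ2 = atan2(B,A) + arccos(C/0.3631) = 1.3090
rotate P by −φ3: (0.1204, 0.0543, -0.2659)
  A=0.0196, B=-0.2659, C=(l²−L²−A²−y'²−z²)/(2L)=0.0196
  θ3 = atan2(B,A) + arccos(C/0.2666) = 0.0002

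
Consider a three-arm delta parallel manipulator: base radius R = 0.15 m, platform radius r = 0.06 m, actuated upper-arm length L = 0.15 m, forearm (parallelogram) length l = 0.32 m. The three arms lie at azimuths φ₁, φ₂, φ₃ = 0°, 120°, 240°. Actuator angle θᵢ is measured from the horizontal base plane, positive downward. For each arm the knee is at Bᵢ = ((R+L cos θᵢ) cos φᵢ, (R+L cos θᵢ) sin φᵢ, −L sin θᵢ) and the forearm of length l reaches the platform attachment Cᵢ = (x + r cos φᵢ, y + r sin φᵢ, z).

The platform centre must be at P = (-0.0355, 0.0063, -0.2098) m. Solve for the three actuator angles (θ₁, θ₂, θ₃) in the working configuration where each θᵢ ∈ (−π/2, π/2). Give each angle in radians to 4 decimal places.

θ₁ = 0.2616, θ₂ = -0.1745, θ₃ = -0.0871

rotate P by −φ1: (-0.0355, 0.0063, -0.2098)
  A=0.1255, B=-0.2098, C=(l²−L²−A²−y'²−z²)/(2L)=0.0670
  θ1 = atan2(B,A) + arccos(C/0.2445) = 0.2616
φ2=120.0° → target in arm frame (0.0232, 0.0276)
  e−x'=0.0668;  (l²−L²−(e−x')²−y'²−z²)/2L = 0.1022
  √(A²+B²)=0.2202;  θ2 = -1.2626+1.0881 ≈ -0.1745
arm 3 (φ=240.0°): x'=0.0123, y'=-0.0339
  e−x'=0.0777;  (l²−L²−(e−x')²−y'²−z²)/2L = 0.0957
  θ3 = atan2(B,A) + arccos(C/0.2237) = -0.0871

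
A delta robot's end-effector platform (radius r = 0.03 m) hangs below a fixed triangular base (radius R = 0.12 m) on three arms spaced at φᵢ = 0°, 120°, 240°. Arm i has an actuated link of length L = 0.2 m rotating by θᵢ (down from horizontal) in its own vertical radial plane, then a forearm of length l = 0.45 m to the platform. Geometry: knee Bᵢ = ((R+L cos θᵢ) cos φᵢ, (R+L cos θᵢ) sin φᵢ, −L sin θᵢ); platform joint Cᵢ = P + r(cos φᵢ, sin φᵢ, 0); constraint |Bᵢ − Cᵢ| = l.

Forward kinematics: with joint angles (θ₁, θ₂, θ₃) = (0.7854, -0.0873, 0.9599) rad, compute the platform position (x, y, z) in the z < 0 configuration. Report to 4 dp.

(-0.0654, 0.1899, -0.4214)

O1 = (0.2314·cos0.0°, 0.2314·sin0.0°, -0.1414) = (0.2314, 0.0000, -0.1414)
arm 2 at φ=120.0°: (R−r)+L cos θ2 = 0.2892;  O2 = (-0.1446, 0.2505, 0.0174)
O3 = (0.2047·cos240.0°, 0.2047·sin240.0°, -0.1638) = (-0.1024, -0.1773, -0.1638)
|O₂|²−|O₁|² = 0.0104;  |O₃|²−|O₁|² = -0.0048
[-0.7521 0.5010 0.3177]·P = 0.0104;  [-0.6676 -0.3546 -0.0448]·P = -0.0048
Cramer: x(z) = -0.0021+0.1501z;  y(z) = 0.0176-0.4089z
sphere 1 gives Az²+Bz+C=0 with A=1.1897, B=0.1984, C=-0.1276;  B²−4AC=0.6468;  roots -0.4214, 0.2546;  negative root z = -0.4214
x = -0.0654, y = 0.1899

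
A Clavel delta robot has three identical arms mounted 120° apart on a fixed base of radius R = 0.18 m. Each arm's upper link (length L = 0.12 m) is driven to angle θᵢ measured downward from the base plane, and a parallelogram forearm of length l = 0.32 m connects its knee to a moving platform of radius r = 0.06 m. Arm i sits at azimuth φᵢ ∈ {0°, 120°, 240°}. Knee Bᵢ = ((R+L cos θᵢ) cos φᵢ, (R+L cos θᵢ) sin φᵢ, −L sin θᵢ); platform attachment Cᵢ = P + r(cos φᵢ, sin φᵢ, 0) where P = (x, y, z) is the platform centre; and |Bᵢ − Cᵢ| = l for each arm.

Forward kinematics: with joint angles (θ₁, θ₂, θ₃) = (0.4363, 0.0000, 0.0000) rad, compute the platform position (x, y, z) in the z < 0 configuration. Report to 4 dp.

(-0.0371, 0.0000, -0.2288)

centre 1 = (0.2288·cos0.0°, 0.2288·sin0.0°, -0.0507) = (0.2288, 0.0000, -0.0507)
centre 2 = (0.2400·cos120.0°, 0.2400·sin120.0°, 0.0000) = (-0.1200, 0.2078, 0.0000)
φ3=240.0°: virtual centre (-0.1200, -0.2078, 0.0000), radius l
|centre ₂|²−|centre ₁|² = 0.0027;  |centre ₃|²−|centre ₁|² = 0.0027
[-0.6975 0.4157 0.1014]·P = 0.0027;  [-0.6975 -0.4157 0.1014]·P = 0.0027
det = 0.5799;  x = -0.0039+0.1454z,  y = 0.0000+0.0000z
sphere 1 gives Az²+Bz+C=0 with A=1.0211, B=0.0338, C=-0.0457;  B²−4AC=0.1879;  roots -0.2288, 0.1957;  negative root z = -0.2288
x = -0.0371, y = 0.0000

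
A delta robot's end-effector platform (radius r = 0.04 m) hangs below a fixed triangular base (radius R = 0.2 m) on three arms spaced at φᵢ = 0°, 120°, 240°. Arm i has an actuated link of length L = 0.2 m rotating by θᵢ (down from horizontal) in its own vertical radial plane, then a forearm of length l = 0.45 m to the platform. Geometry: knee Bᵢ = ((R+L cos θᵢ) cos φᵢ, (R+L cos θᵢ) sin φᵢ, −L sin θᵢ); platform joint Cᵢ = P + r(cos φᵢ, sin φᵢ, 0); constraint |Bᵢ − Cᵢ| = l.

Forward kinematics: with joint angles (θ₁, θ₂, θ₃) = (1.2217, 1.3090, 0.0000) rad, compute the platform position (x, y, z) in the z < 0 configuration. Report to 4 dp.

S1 = (0.2284·cos0.0°, 0.2284·sin0.0°, -0.1879) = (0.2284, 0.0000, -0.1879)
S2 = (0.2118·cos120.0°, 0.2118·sin120.0°, -0.1932) = (-0.1059, 0.1834, -0.1932)
arm 3 at φ=240.0°: ρ3 = 0.3600;  S3 = (-0.1800, -0.3118, 0.0000)
subtract pairs → two planes through P
[-0.6686 0.3668 -0.0105]·P = -0.0053;  [-0.8168 -0.6235 0.3759]·P = 0.0421
Cramer: x(z) = -0.0169+0.1833z;  y(z) = -0.0454+0.3627z
sphere 1 gives Az²+Bz+C=0 with A=1.1652, B=0.2530, C=-0.1049;  B²−4AC=0.5531;  roots -0.4277, 0.2106;  negative root z = -0.4277
x = -0.0953, y = -0.2005

(-0.0953, -0.2005, -0.4277)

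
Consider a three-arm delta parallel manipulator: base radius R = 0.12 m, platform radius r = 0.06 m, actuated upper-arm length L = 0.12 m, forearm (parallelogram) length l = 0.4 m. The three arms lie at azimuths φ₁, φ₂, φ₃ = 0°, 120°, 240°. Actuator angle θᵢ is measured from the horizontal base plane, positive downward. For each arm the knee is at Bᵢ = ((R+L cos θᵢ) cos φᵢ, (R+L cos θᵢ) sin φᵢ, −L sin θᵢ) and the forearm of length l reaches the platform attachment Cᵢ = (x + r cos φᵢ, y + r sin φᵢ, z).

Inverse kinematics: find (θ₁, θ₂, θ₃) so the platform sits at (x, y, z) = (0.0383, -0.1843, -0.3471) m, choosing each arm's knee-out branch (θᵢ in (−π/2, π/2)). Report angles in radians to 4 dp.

arm 1 (φ=0.0°): x'=0.0383, y'=-0.1843
  A=0.0217, B=-0.3471, C=(l²−L²−A²−y'²−z²)/(2L)=-0.0388
  √(A²+B²)=0.3478;  θ1 = -1.5084+1.6826 ≈ 0.1743
arm 2 (φ=120.0°): x'=-0.1788, y'=0.0590
  e−x'=0.2388;  (l²−L²−(e−x')²−y'²−z²)/2L = -0.1473
  θ2 = atan2(B,A) + arccos(C/0.4213) = 0.9598
rotate P by −φ3: (0.1405, 0.1253, -0.3471)
  e−x'=-0.0805;  (l²−L²−(e−x')²−y'²−z²)/2L = 0.0123
  √(A²+B²)=0.3563;  θ3 = -1.7986+1.5364 ≈ -0.2622

θ₁ = 0.1743, θ₂ = 0.9598, θ₃ = -0.2622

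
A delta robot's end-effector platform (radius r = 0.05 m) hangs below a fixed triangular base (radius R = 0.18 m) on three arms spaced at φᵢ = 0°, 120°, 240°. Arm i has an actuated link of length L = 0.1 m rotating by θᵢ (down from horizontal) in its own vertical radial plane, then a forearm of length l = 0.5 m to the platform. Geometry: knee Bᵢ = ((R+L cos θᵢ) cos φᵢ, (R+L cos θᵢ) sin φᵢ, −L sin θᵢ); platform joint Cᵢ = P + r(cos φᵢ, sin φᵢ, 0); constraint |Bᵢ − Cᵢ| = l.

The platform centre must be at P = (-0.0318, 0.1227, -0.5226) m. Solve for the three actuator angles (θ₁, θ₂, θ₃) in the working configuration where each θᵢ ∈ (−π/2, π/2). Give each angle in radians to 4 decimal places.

rotate P by −φ1: (-0.0318, 0.1227, -0.5226)
  A=0.1618, B=-0.5226, C=(l²−L²−A²−y'²−z²)/(2L)=-0.3717
  √(A²+B²)=0.5471;  θ1 = -1.2706+2.3179 ≈ 1.0473
φ2=120.0° → target in arm frame (0.1222, -0.0338)
  A=0.0078, B=-0.5226, C=(l²−L²−A²−y'²−z²)/(2L)=-0.1716
  γ=atan2(-0.5226,0.0078)=-1.5558;  ψ=arccos(-0.3283)=1.9053;  θ2=γ+ψ≈0.3495
rotate P by −φ3: (-0.0904, -0.0889, -0.5226)
  A=0.2204, B=-0.5226, C=(l²−L²−A²−y'²−z²)/(2L)=-0.4479
  γ=atan2(-0.5226,0.2204)=-1.1718;  ψ=arccos(-0.7896)=2.4810;  θ3=γ+ψ≈1.3093

θ₁ = 1.0473, θ₂ = 0.3495, θ₃ = 1.3093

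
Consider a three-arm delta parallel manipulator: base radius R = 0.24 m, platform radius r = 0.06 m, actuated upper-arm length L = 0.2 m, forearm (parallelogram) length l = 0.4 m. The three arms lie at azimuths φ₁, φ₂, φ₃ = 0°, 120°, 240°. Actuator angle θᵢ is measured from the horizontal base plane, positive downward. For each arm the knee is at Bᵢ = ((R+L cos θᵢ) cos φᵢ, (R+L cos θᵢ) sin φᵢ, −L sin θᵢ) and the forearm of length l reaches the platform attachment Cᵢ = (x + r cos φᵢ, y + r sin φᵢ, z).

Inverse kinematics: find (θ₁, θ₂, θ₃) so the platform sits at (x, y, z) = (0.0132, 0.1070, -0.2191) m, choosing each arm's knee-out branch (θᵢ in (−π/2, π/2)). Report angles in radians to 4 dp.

θ₁ = 0.3490, θ₂ = -0.2615, θ₃ = 0.9602

φ1=0.0° → target in arm frame (0.0132, 0.1070)
  e−x'=0.1668;  (l²−L²−(e−x')²−y'²−z²)/2L = 0.0818
  √(A²+B²)=0.2754;  θ1 = -0.9201+1.2691 ≈ 0.3490
rotate P by −φ2: (0.0861, -0.0649, -0.2191)
  e−x'=0.0939;  (l²−L²−(e−x')²−y'²−z²)/2L = 0.1474
  θ2 = atan2(B,A) + arccos(C/0.2384) = -0.2615
φ3=240.0° → target in arm frame (-0.0993, -0.0421)
  e−x'=0.2793;  (l²−L²−(e−x')²−y'²−z²)/2L = -0.0194
  γ=atan2(-0.2191,0.2793)=-0.6653;  ψ=arccos(-0.0547)=1.6255;  θ3=γ+ψ≈0.9602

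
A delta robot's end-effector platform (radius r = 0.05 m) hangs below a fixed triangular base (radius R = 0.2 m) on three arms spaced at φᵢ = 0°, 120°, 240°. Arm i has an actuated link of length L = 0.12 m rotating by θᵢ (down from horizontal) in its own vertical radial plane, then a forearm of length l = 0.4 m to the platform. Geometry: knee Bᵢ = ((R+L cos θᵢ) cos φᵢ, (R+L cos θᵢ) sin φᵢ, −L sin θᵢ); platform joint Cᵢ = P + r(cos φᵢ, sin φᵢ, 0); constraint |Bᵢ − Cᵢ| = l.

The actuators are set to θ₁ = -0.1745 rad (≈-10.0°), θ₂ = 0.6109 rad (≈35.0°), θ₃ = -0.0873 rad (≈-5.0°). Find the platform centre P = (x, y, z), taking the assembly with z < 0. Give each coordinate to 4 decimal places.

φ1=0.0°: virtual centre (0.2682, 0.0000, 0.0208), radius l
S2 = (0.2483·cos120.0°, 0.2483·sin120.0°, -0.0688) = (-0.1241, 0.2150, -0.0688)
arm 3 at φ=240.0°: ρ3 = 0.2695;  S3 = (-0.1348, -0.2334, 0.0105)
subtract pairs → two planes through P
linear system: -0.7847x+0.4301y = -0.0060−-0.1793z; -0.8059x+-0.4669y = 0.0004−-0.0207z
det = 0.7129;  x = 0.0037+-0.1300z,  y = -0.0072+0.1799z
quadratic in z: (1.0492)z²+(0.0245)z+(-0.0895)=0, √Δ=0.6135 → z ∈ {-0.3040, 0.2807}; z = -0.3040 (taking z<0)
x = 0.0432, y = -0.0619

(0.0432, -0.0619, -0.3040)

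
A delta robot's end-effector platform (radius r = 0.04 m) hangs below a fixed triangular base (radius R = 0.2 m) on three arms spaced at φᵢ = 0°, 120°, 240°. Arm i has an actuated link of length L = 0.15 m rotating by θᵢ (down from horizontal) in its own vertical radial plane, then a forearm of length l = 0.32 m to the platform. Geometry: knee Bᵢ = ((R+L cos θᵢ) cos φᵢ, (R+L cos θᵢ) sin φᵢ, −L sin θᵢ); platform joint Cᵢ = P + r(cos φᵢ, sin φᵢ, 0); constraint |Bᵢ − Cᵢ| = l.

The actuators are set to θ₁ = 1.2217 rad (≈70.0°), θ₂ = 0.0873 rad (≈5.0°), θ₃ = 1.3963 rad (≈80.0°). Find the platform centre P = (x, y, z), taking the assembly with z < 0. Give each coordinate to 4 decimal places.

arm 1 at φ=0.0°: e+L cos θ1 = 0.2113;  S1 = (0.2113, 0.0000, -0.1410)
arm 2 at φ=120.0°: e+L cos θ2 = 0.3094;  S2 = (-0.1547, 0.2680, -0.0131)
S3 = (0.1860·cos240.0°, 0.1860·sin240.0°, -0.1477) = (-0.0930, -0.1611, -0.1477)
|S₂|²−|S₁|² = 0.0314;  |S₃|²−|S₁|² = -0.0081
[-0.7320 0.5359 0.2557]·P = 0.0314;  [-0.6087 -0.3222 -0.0135]·P = -0.0081
det = 0.5621;  x = -0.0103+0.1337z,  y = 0.0445+-0.2946z
quadratic in z: (1.1046)z²+(0.1964)z+(-0.0314)=0, √Δ=0.4213 → z ∈ {-0.2796, 0.1018}; z = -0.2796 (taking z<0)
x = -0.0477, y = 0.1269

(-0.0477, 0.1269, -0.2796)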